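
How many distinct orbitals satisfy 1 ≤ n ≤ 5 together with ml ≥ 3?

Work shell by shell — for each n, count the (l, ml) pairs that satisfy ml ≥ 3:
n=4 → 1; n=5 → 3.
Total orbitals: 1 + 3 = 4.

4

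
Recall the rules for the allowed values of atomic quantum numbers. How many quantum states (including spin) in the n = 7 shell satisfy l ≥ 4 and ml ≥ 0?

36

The n = 7 shell has l = 0 through 6; check each.
The (l, ml) pairs meeting l ≥ 4 and ml ≥ 0 give: l=4 → 5; l=5 → 6; l=6 → 7.
Orbitals: 5 + 6 + 7 = 18. Each orbital carries two spin states, so 18 × 2 = 36 states.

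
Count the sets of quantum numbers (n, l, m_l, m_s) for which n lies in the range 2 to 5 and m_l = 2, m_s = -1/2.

Work shell by shell — for each n, count the (l, m_l) pairs that satisfy m_l = 2:
n=3 → 1; n=4 → 2; n=5 → 3.
Orbitals: 1 + 2 + 3 = 6. With m_s fixed to -1/2 there is one state per orbital, so 6 states.

6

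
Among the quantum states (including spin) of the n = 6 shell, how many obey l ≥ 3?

With n = 6 the allowed l are 0, 1, …, 5.
Contributions: l=3 → 7; l=4 → 9; l=5 → 11.
Orbitals: 7 + 9 + 11 = 27. Each orbital carries two spin states, so 27 × 2 = 54 states.

54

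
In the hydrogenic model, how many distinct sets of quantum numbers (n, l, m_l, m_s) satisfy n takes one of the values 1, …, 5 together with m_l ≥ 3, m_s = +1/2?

4

For each n in the range, tally the orbitals obeying m_l ≥ 3:
n=4 → 1; n=5 → 3.
Orbitals: 1 + 3 = 4. With m_s fixed to +1/2 there is one state per orbital, so 4 states.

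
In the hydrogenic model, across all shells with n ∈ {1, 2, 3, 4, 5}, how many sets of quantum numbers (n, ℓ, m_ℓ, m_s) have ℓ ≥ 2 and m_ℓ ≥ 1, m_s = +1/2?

Treat each shell separately and count matching orbitals:
n=3 → 2; n=4 → 5; n=5 → 9.
Orbitals: 2 + 5 + 9 = 16. With m_s fixed to +1/2 there is one state per orbital, so 16 states.

16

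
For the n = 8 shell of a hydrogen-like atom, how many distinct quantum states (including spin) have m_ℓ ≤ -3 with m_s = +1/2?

Go through ℓ = 0, …, 7 (the values permitted for n = 8).
The (ℓ, m_ℓ) pairs meeting m_ℓ ≤ -3 give: ℓ=3 → 1; ℓ=4 → 2; ℓ=5 → 3; ℓ=6 → 4; ℓ=7 → 5.
Orbitals: 1 + 2 + 3 + 4 + 5 = 15. With m_s fixed to a single value there is one state per orbital, giving 15 states.

15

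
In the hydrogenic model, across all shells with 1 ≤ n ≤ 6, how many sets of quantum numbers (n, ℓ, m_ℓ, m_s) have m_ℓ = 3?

12

Treat each shell separately and count matching orbitals:
n=4 → 1; n=5 → 2; n=6 → 3.
Orbitals: 1 + 2 + 3 = 6. Including both spin states (m_s = ±1/2) gives 2 × 6 = 12 states.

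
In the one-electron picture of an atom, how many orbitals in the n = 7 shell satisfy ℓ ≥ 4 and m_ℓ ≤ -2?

Orbitals with ℓ ≥ 4 and m_ℓ ≤ -2, by ℓ: ℓ=4 → 3; ℓ=5 → 4; ℓ=6 → 5.
Total orbitals: 3 + 4 + 5 = 12.

12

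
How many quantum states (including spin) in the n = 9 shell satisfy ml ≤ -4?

30

Orbitals with ml ≤ -4, by l: l=4 → 1; l=5 → 2; l=6 → 3; l=7 → 4; l=8 → 5.
Orbitals: 1 + 2 + 3 + 4 + 5 = 15. Each orbital carries two spin states, so 15 × 2 = 30 states.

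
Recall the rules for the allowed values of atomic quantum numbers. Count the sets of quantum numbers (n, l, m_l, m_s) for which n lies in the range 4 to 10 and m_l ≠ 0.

644

Per-shell orbital counts meeting the constraint:
n=4 → 12; n=5 → 20; n=6 → 30; n=7 → 42; n=8 → 56; n=9 → 72; n=10 → 90.
Orbitals: 12 + 20 + 30 + 42 + 56 + 72 + 90 = 322. Including both spin states (m_s = ±1/2) gives 2 × 322 = 644 states.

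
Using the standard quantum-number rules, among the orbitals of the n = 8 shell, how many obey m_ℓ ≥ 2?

Go through ℓ = 0, …, 7 (the values permitted for n = 8).
Contributions: ℓ=2 → 1; ℓ=3 → 2; ℓ=4 → 3; ℓ=5 → 4; ℓ=6 → 5; ℓ=7 → 6.
Total orbitals: 1 + 2 + 3 + 4 + 5 + 6 = 21.

21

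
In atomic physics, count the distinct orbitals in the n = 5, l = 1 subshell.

3

A subshell has 2l+1 orbitals; with l = 1, that's 3.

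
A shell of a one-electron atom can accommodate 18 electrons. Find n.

2n² = 18 ⇒ n² = 9 ⇒ n = 3.

n = 3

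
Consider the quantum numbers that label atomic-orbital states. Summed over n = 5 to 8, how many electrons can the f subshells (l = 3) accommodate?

56

An f subshell (l = 3) exists for every n ≥ 4, so shells n = 5, 6, 7, 8 each contribute one — 4 subshells.
Since each f subshell holds 2(2·3+1) = 14 electrons, the total is 4 × 14 = 56.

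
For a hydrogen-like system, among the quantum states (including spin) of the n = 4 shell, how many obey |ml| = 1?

12

Go through l = 0, …, 3 (the values permitted for n = 4).
Per l-value: l=1 → 2; l=2 → 2; l=3 → 2.
Orbitals: 2 + 2 + 2 = 6. Each orbital carries two spin states, so 6 × 2 = 12 states.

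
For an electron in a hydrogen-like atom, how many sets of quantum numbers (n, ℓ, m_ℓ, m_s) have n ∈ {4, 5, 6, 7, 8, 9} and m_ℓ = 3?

Work shell by shell — for each n, count the (ℓ, m_ℓ) pairs that satisfy m_ℓ = 3:
n=4 → 1; n=5 → 2; n=6 → 3; n=7 → 4; n=8 → 5; n=9 → 6.
Orbitals: 1 + 2 + 3 + 4 + 5 + 6 = 21. Including both spin states (m_s = ±1/2) gives 2 × 21 = 42 states.

42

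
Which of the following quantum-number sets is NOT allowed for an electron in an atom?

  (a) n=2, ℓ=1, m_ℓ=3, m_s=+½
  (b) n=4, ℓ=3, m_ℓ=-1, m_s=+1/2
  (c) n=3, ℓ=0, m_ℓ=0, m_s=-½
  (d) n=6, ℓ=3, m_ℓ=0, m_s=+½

(a)

(a) has |m_ℓ| = 3 > ℓ = 1, violating −ℓ ≤ m_ℓ ≤ ℓ.
The remaining sets (b), (c), (d) satisfy all four rules.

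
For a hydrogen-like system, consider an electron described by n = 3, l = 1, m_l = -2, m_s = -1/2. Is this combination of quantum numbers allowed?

No

The magnetic quantum number must satisfy −l ≤ m_l ≤ l. With l = 1, m_l can only be -1, 0, 1, so m_l = -2 is forbidden.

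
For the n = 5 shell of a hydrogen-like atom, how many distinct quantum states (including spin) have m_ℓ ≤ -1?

Go through ℓ = 0, …, 4 (the values permitted for n = 5).
Orbitals with m_ℓ ≤ -1, by ℓ: ℓ=1 → 1; ℓ=2 → 2; ℓ=3 → 3; ℓ=4 → 4.
Orbitals: 1 + 2 + 3 + 4 = 10. Each orbital carries two spin states, so 10 × 2 = 20 states.

20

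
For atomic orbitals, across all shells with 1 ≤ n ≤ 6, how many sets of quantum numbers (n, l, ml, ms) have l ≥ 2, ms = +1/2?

Go shell by shell, enumerating (l, ml) with l ≥ 2:
n=3 → 5; n=4 → 12; n=5 → 21; n=6 → 32.
Orbitals: 5 + 12 + 21 + 32 = 70. With ms fixed to +1/2 there is one state per orbital, so 70 states.

70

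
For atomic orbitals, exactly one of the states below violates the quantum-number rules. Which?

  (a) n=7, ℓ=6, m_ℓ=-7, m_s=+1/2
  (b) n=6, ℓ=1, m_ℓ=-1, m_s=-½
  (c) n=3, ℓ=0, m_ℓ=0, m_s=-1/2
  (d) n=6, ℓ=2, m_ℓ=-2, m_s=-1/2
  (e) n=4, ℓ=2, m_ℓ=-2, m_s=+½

(a)

(a) has |m_ℓ| = 7 > ℓ = 6, violating −ℓ ≤ m_ℓ ≤ ℓ.
The remaining sets (b), (c), (d), (e) satisfy all four rules.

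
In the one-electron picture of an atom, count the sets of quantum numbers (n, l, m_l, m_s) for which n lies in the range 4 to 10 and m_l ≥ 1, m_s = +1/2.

Per-shell orbital counts meeting the constraint:
n=4 → 6; n=5 → 10; n=6 → 15; n=7 → 21; n=8 → 28; n=9 → 36; n=10 → 45.
Orbitals: 6 + 10 + 15 + 21 + 28 + 36 + 45 = 161. With m_s fixed to +1/2 there is one state per orbital, so 161 states.

161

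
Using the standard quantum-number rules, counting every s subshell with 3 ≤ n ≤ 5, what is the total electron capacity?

An s subshell (ℓ = 0) exists for every n ≥ 1, so shells n = 3, 4, 5 each contribute one — 3 subshells.
Since each s subshell holds 2(2·0+1) = 2 electrons, the total is 3 × 2 = 6.

6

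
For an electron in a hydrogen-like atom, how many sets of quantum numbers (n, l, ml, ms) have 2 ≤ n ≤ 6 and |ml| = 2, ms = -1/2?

For each n in the range, tally the orbitals obeying |ml| = 2:
n=3 → 2; n=4 → 4; n=5 → 6; n=6 → 8.
Orbitals: 2 + 4 + 6 + 8 = 20. With ms fixed to -1/2 there is one state per orbital, so 20 states.

20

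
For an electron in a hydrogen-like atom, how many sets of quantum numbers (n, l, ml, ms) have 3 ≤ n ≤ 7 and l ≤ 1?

Count contributing orbitals for each principal shell:
n=3 → 4; n=4 → 4; n=5 → 4; n=6 → 4; n=7 → 4.
Orbitals: 4 + 4 + 4 + 4 + 4 = 20. Including both spin states (ms = ±1/2) gives 2 × 20 = 40 states.

40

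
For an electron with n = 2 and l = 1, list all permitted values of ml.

ml takes every integer from −l to +l. With l = 1 that gives the 3 values -1, 0, 1.

-1, 0, 1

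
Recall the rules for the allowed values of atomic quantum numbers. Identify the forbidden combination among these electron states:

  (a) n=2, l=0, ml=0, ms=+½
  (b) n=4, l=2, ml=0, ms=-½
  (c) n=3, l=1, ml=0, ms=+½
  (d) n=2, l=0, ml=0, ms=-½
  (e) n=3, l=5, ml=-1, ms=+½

(e)

(e) has l = 5 ≥ n = 3, violating 0 ≤ l ≤ n−1.
The remaining sets (a), (b), (c), (d) satisfy all four rules.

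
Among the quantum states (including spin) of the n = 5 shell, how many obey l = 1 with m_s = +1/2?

3

Per l-value: l=1 → 3.
Orbitals: 3. With m_s fixed to a single value there is one state per orbital, giving 3 states.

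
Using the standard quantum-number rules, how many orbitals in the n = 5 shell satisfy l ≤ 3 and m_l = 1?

3

The (l, m_l) pairs meeting l ≤ 3 and m_l = 1 give: l=1 → 1; l=2 → 1; l=3 → 1.
Total orbitals: 1 + 1 + 1 = 3.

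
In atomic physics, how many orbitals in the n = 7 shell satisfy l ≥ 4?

33

For n = 7, l ranges over 0 … 6.
Contributions: l=4 → 9; l=5 → 11; l=6 → 13.
Total orbitals: 9 + 11 + 13 = 33.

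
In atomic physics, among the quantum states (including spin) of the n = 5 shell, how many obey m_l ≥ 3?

6

The (l, m_l) pairs meeting m_l ≥ 3 give: l=3 → 1; l=4 → 2.
Orbitals: 1 + 2 = 3. Each orbital carries two spin states, so 3 × 2 = 6 states.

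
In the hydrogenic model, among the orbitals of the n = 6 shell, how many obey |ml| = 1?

10

Go through l = 0, …, 5 (the values permitted for n = 6).
Orbitals with |ml| = 1, by l: l=1 → 2; l=2 → 2; l=3 → 2; l=4 → 2; l=5 → 2.
Total orbitals: 2 + 2 + 2 + 2 + 2 = 10.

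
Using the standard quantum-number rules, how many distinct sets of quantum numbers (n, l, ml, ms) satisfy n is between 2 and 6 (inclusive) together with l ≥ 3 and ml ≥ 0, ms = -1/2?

Go shell by shell, enumerating (l, ml) with l ≥ 3 and ml ≥ 0:
n=4 → 4; n=5 → 9; n=6 → 15.
Orbitals: 4 + 9 + 15 = 28. With ms fixed to -1/2 there is one state per orbital, so 28 states.

28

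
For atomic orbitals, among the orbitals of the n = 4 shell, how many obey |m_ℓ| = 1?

6

With n = 4 the allowed ℓ are 0, 1, …, 3.
Orbitals with |m_ℓ| = 1, by ℓ: ℓ=1 → 2; ℓ=2 → 2; ℓ=3 → 2.
Total orbitals: 2 + 2 + 2 = 6.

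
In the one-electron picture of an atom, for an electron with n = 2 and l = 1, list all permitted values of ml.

-1, 0, 1

ml takes every integer from −l to +l. With l = 1 that gives the 3 values -1, 0, 1.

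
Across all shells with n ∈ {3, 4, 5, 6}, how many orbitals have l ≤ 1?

16

Go shell by shell, enumerating (l, m_l) with l ≤ 1:
n=3 → 4; n=4 → 4; n=5 → 4; n=6 → 4.
Total orbitals: 4 + 4 + 4 + 4 = 16.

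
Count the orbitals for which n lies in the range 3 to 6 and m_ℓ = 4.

Go shell by shell, enumerating (ℓ, m_ℓ) with m_ℓ = 4:
n=5 → 1; n=6 → 2.
Total orbitals: 1 + 2 = 3.

3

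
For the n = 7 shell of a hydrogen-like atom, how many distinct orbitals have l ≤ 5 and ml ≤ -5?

With n = 7 the allowed l are 0, 1, …, 6.
Per l-value: l=5 → 1.
Total orbitals: 1.

1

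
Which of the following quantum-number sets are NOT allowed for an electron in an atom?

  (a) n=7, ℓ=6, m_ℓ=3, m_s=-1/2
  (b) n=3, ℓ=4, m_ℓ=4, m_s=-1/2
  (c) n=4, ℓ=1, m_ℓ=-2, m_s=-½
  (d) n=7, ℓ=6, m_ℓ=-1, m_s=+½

(b) and (c)

(b) has ℓ = 4 ≥ n = 3, violating 0 ≤ ℓ ≤ n−1.
(c) has |m_ℓ| = 2 > ℓ = 1, violating −ℓ ≤ m_ℓ ≤ ℓ.
The remaining sets (a), (d) satisfy all four rules.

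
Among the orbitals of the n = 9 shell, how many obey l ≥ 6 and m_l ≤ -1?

For n = 9, l ranges over 0 … 8.
Per l-value: l=6 → 6; l=7 → 7; l=8 → 8.
Total orbitals: 6 + 7 + 8 = 21.

21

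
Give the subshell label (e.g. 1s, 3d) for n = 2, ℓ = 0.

2s

ℓ = 0 corresponds to the letter 's', so the subshell is 2s.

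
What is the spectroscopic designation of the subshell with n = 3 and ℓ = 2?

ℓ = 2 corresponds to the letter 'd', so the subshell is 3d.

3d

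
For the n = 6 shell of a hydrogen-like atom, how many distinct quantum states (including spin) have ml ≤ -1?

Contributions: l=1 → 1; l=2 → 2; l=3 → 3; l=4 → 4; l=5 → 5.
Orbitals: 1 + 2 + 3 + 4 + 5 = 15. Each orbital carries two spin states, so 15 × 2 = 30 states.

30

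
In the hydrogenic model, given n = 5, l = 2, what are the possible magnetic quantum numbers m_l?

m_l takes every integer from −l to +l. With l = 2 that gives the 5 values -2, -1, 0, 1, 2.

-2, -1, 0, 1, 2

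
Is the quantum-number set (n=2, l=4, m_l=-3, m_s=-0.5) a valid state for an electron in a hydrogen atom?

The orbital quantum number must satisfy 0 ≤ l ≤ n−1. With n = 2 the allowed l values are 0, 1, so l = 4 is out of range.

No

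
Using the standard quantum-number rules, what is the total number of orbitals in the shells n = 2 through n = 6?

Shell n has n² orbitals: 2²=4 + 3²=9 + 4²=16 + 5²=25 + 6²=36 = 90 orbitals.

90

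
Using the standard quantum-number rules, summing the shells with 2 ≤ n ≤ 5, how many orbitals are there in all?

Shell n has n² orbitals: 2²=4 + 3²=9 + 4²=16 + 5²=25 = 54 orbitals.

54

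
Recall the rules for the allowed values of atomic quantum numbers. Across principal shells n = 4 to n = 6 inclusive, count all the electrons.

154

Shell n has n² orbitals: 4²=16 + 5²=25 + 6²=36 = 77 orbitals.
Two spin states per orbital: 2 × 77 = 154 electrons.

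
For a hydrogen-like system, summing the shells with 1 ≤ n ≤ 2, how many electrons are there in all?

Shell n has n² orbitals: 1²=1 + 2²=4 = 5 orbitals.
Two spin states per orbital: 2 × 5 = 10 electrons.

10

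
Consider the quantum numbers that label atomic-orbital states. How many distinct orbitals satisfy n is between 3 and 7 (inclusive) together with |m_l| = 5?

6

Work shell by shell — for each n, count the (l, m_l) pairs that satisfy |m_l| = 5:
n=6 → 2; n=7 → 4.
Total orbitals: 2 + 4 = 6.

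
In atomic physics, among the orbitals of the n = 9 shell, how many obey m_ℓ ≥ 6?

6

Go through ℓ = 0, …, 8 (the values permitted for n = 9).
Orbitals with m_ℓ ≥ 6, by ℓ: ℓ=6 → 1; ℓ=7 → 2; ℓ=8 → 3.
Total orbitals: 1 + 2 + 3 = 6.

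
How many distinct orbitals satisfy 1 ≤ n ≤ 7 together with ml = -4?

Count contributing orbitals for each principal shell:
n=5 → 1; n=6 → 2; n=7 → 3.
Total orbitals: 1 + 2 + 3 = 6.

6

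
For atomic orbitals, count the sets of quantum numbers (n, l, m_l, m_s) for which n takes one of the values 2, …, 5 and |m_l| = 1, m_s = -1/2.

20

Go shell by shell, enumerating (l, m_l) with |m_l| = 1:
n=2 → 2; n=3 → 4; n=4 → 6; n=5 → 8.
Orbitals: 2 + 4 + 6 + 8 = 20. With m_s fixed to -1/2 there is one state per orbital, so 20 states.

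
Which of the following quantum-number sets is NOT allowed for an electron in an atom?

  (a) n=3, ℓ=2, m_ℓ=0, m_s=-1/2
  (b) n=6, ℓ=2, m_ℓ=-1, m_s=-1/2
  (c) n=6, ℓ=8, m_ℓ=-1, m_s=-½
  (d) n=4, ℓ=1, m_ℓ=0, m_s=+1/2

(c) has ℓ = 8 ≥ n = 6, violating 0 ≤ ℓ ≤ n−1.
The remaining sets (a), (b), (d) satisfy all four rules.

(c)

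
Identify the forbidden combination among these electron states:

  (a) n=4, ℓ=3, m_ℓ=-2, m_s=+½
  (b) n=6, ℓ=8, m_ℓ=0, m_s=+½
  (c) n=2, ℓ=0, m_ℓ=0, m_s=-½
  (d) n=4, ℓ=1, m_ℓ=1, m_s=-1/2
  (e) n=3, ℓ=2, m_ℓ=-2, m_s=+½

(b)

(b) has ℓ = 8 ≥ n = 6, violating 0 ≤ ℓ ≤ n−1.
The remaining sets (a), (c), (d), (e) satisfy all four rules.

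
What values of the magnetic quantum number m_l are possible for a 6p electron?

-1, 0, 1

The 6p subshell has l = 1, and m_l takes every integer from −l to +l. With l = 1 that gives the 3 values -1, 0, 1.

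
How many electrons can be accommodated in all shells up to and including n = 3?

Total orbitals = 1² + 2² + 3² = 14. Doubling for spin gives 28 electrons.

28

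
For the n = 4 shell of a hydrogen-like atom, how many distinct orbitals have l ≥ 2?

The n = 4 shell has l = 0 through 3; check each.
The (l, ml) pairs meeting l ≥ 2 give: l=2 → 5; l=3 → 7.
Total orbitals: 5 + 7 = 12.

12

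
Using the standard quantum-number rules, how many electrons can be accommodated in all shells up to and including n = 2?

Total orbitals = 1² + 2² = 5. Doubling for spin gives 10 electrons.

10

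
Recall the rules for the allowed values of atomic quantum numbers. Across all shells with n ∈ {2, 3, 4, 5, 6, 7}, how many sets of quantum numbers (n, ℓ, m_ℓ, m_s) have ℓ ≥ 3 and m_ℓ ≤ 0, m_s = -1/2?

Count contributing orbitals for each principal shell:
n=4 → 4; n=5 → 9; n=6 → 15; n=7 → 22.
Orbitals: 4 + 9 + 15 + 22 = 50. With m_s fixed to -1/2 there is one state per orbital, so 50 states.

50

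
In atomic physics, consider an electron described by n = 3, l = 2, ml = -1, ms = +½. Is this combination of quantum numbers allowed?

Valid

n = 3 is a positive integer. l = 2 satisfies 0 ≤ l ≤ n−1 = 2. ml = -1 lies in the range −l … +l (here −2 … 2). ms = +1/2 is one of ±1/2.
All four constraints are satisfied.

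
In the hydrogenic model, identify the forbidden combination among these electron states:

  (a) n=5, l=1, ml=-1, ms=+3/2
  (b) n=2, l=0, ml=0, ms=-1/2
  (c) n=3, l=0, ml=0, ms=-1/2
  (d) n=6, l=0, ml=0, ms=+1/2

(a)

(a) has ms = +3/2, but an electron's spin must be ±1/2.
The remaining sets (b), (c), (d) satisfy all four rules.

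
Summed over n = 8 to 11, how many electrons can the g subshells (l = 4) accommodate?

A g subshell (l = 4) exists for every n ≥ 5, so shells n = 8, 9, 10, 11 each contribute one — 4 subshells.
Since each g subshell holds 2(2·4+1) = 18 electrons, the total is 4 × 18 = 72.

72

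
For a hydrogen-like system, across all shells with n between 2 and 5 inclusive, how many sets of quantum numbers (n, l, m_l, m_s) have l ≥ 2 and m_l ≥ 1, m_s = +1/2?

16

Treat each shell separately and count matching orbitals:
n=3 → 2; n=4 → 5; n=5 → 9.
Orbitals: 2 + 5 + 9 = 16. With m_s fixed to +1/2 there is one state per orbital, so 16 states.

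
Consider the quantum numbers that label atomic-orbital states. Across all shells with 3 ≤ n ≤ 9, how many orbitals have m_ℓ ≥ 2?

84

Per-shell orbital counts meeting the constraint:
n=3 → 1; n=4 → 3; n=5 → 6; n=6 → 10; n=7 → 15; n=8 → 21; n=9 → 28.
Total orbitals: 1 + 3 + 6 + 10 + 15 + 21 + 28 = 84.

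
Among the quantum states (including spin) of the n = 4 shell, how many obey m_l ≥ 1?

12

The n = 4 shell has l = 0 through 3; check each.
Per l-value: l=1 → 1; l=2 → 2; l=3 → 3.
Orbitals: 1 + 2 + 3 = 6. Each orbital carries two spin states, so 6 × 2 = 12 states.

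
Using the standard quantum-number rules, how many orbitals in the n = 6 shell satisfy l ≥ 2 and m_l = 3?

With n = 6 the allowed l are 0, 1, …, 5.
Per l-value: l=3 → 1; l=4 → 1; l=5 → 1.
Total orbitals: 1 + 1 + 1 = 3.

3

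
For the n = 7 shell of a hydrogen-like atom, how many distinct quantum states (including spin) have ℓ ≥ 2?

90

Per ℓ-value: ℓ=2 → 5; ℓ=3 → 7; ℓ=4 → 9; ℓ=5 → 11; ℓ=6 → 13.
Orbitals: 5 + 7 + 9 + 11 + 13 = 45. Each orbital carries two spin states, so 45 × 2 = 90 states.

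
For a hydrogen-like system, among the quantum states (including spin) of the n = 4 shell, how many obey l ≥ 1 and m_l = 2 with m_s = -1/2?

2

Go through l = 0, …, 3 (the values permitted for n = 4).
Contributions: l=2 → 1; l=3 → 1.
Orbitals: 1 + 1 = 2. With m_s fixed to a single value there is one state per orbital, giving 2 states.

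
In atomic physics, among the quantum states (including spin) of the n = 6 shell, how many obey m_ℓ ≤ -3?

Contributions: ℓ=3 → 1; ℓ=4 → 2; ℓ=5 → 3.
Orbitals: 1 + 2 + 3 = 6. Each orbital carries two spin states, so 6 × 2 = 12 states.

12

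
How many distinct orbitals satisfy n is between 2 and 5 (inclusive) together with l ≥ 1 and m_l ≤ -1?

Count contributing orbitals for each principal shell:
n=2 → 1; n=3 → 3; n=4 → 6; n=5 → 10.
Total orbitals: 1 + 3 + 6 + 10 = 20.

20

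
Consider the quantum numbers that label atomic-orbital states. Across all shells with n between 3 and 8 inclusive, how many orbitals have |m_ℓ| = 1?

Work shell by shell — for each n, count the (ℓ, m_ℓ) pairs that satisfy |m_ℓ| = 1:
n=3 → 4; n=4 → 6; n=5 → 8; n=6 → 10; n=7 → 12; n=8 → 14.
Total orbitals: 4 + 6 + 8 + 10 + 12 + 14 = 54.

54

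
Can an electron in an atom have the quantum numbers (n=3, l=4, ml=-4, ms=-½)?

The orbital quantum number must satisfy 0 ≤ l ≤ n−1. With n = 3 the allowed l values are 0, 1, 2, so l = 4 is out of range.

No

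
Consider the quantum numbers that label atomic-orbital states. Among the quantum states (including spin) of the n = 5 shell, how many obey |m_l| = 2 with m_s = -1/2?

6

The (l, m_l) pairs meeting |m_l| = 2 give: l=2 → 2; l=3 → 2; l=4 → 2.
Orbitals: 2 + 2 + 2 = 6. With m_s fixed to a single value there is one state per orbital, giving 6 states.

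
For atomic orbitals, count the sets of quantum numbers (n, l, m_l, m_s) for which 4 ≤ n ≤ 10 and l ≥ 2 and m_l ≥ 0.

Go shell by shell, enumerating (l, m_l) with l ≥ 2 and m_l ≥ 0:
n=4 → 7; n=5 → 12; n=6 → 18; n=7 → 25; n=8 → 33; n=9 → 42; n=10 → 52.
Orbitals: 7 + 12 + 18 + 25 + 33 + 42 + 52 = 189. Including both spin states (m_s = ±1/2) gives 2 × 189 = 378 states.

378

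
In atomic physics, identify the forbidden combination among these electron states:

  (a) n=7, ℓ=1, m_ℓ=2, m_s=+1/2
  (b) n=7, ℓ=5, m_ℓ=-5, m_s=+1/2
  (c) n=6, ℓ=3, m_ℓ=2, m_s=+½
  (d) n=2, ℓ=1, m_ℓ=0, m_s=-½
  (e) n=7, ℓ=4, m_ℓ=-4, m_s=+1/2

(a)

(a) has |m_ℓ| = 2 > ℓ = 1, violating −ℓ ≤ m_ℓ ≤ ℓ.
The remaining sets (b), (c), (d), (e) satisfy all four rules.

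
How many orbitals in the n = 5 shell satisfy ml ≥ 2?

6

The n = 5 shell has l = 0 through 4; check each.
The (l, ml) pairs meeting ml ≥ 2 give: l=2 → 1; l=3 → 2; l=4 → 3.
Total orbitals: 1 + 2 + 3 = 6.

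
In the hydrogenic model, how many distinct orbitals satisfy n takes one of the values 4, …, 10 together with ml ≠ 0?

322

Count contributing orbitals for each principal shell:
n=4 → 12; n=5 → 20; n=6 → 30; n=7 → 42; n=8 → 56; n=9 → 72; n=10 → 90.
Total orbitals: 12 + 20 + 30 + 42 + 56 + 72 + 90 = 322.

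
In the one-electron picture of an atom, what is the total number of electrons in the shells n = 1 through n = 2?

Shell n has n² orbitals: 1²=1 + 2²=4 = 5 orbitals.
Two spin states per orbital: 2 × 5 = 10 electrons.

10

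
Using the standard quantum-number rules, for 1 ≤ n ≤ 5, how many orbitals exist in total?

55

Total orbitals = 1² + 2² + 3² + 4² + 5² = 55.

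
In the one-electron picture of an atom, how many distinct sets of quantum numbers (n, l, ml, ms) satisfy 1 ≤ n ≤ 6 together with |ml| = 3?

Per-shell orbital counts meeting the constraint:
n=4 → 2; n=5 → 4; n=6 → 6.
Orbitals: 2 + 4 + 6 = 12. Including both spin states (ms = ±1/2) gives 2 × 12 = 24 states.

24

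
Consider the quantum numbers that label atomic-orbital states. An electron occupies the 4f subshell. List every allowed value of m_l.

-3, -2, -1, 0, 1, 2, 3

The 4f subshell has l = 3, and m_l takes every integer from −l to +l. With l = 3 that gives the 7 values -3, -2, -1, 0, 1, 2, 3.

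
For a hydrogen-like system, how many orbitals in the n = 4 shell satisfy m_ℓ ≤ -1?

For n = 4, ℓ ranges over 0 … 3.
Orbitals with m_ℓ ≤ -1, by ℓ: ℓ=1 → 1; ℓ=2 → 2; ℓ=3 → 3.
Total orbitals: 1 + 2 + 3 = 6.

6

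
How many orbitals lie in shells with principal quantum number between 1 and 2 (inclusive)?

5

Shell n has n² orbitals: 1²=1 + 2²=4 = 5 orbitals.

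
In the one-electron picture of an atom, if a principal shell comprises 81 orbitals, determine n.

n = 9

n² = 81 ⇒ n = 9.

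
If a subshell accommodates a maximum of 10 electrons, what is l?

2(2l+1) = 10 ⇒ 2l+1 = 5 ⇒ l = 2.

l = 2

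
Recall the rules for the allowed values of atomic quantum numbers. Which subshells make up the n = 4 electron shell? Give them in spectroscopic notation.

4s, 4p, 4d, 4f

For n = 4, l runs from 0 to 3. In spectroscopic notation l = 0,1,2,… ↔ s,p,d,f,g,h,i, so the subshells are 4s, 4p, 4d, 4f.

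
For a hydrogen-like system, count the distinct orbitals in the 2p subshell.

3

A subshell has 2l+1 orbitals; with l = 1, that's 3.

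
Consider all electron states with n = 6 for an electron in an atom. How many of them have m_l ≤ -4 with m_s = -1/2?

3

Orbitals with m_l ≤ -4, by l: l=4 → 1; l=5 → 2.
Orbitals: 1 + 2 = 3. With m_s fixed to a single value there is one state per orbital, giving 3 states.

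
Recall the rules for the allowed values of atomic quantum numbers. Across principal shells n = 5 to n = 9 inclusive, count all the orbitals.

Shell n has n² orbitals: 5²=25 + 6²=36 + 7²=49 + 8²=64 + 9²=81 = 255 orbitals.

255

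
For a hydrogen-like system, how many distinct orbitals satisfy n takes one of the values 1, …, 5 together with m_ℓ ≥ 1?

Per-shell orbital counts meeting the constraint:
n=2 → 1; n=3 → 3; n=4 → 6; n=5 → 10.
Total orbitals: 1 + 3 + 6 + 10 = 20.

20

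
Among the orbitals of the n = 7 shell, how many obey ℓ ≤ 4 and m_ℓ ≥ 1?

Contributions: ℓ=1 → 1; ℓ=2 → 2; ℓ=3 → 3; ℓ=4 → 4.
Total orbitals: 1 + 2 + 3 + 4 = 10.

10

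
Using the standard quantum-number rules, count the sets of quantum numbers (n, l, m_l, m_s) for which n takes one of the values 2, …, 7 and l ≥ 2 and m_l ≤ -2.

Per-shell orbital counts meeting the constraint:
n=3 → 1; n=4 → 3; n=5 → 6; n=6 → 10; n=7 → 15.
Orbitals: 1 + 3 + 6 + 10 + 15 = 35. Including both spin states (m_s = ±1/2) gives 2 × 35 = 70 states.

70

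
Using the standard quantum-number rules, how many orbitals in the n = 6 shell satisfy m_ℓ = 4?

For n = 6, ℓ ranges over 0 … 5.
The (ℓ, m_ℓ) pairs meeting m_ℓ = 4 give: ℓ=4 → 1; ℓ=5 → 1.
Total orbitals: 1 + 1 = 2.

2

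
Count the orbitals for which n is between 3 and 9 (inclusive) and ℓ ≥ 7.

47

For each n in the range, tally the orbitals obeying ℓ ≥ 7:
n=8 → 15; n=9 → 32.
Total orbitals: 15 + 32 = 47.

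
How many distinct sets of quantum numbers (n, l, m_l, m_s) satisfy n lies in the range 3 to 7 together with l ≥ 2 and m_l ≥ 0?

Per-shell orbital counts meeting the constraint:
n=3 → 3; n=4 → 7; n=5 → 12; n=6 → 18; n=7 → 25.
Orbitals: 3 + 7 + 12 + 18 + 25 = 65. Including both spin states (m_s = ±1/2) gives 2 × 65 = 130 states.

130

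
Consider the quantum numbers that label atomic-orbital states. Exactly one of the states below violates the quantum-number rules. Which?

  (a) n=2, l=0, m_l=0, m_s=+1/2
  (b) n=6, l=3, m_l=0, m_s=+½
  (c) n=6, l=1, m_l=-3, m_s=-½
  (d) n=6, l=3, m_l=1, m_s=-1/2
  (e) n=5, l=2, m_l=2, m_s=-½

(c) has |m_l| = 3 > l = 1, violating −l ≤ m_l ≤ l.
The remaining sets (a), (b), (d), (e) satisfy all four rules.

(c)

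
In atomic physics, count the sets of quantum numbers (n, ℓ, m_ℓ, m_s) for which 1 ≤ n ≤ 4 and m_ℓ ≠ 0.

40

For each n in the range, tally the orbitals obeying m_ℓ ≠ 0:
n=2 → 2; n=3 → 6; n=4 → 12.
Orbitals: 2 + 6 + 12 = 20. Including both spin states (m_s = ±1/2) gives 2 × 20 = 40 states.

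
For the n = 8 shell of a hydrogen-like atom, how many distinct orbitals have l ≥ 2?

Go through l = 0, …, 7 (the values permitted for n = 8).
The (l, ml) pairs meeting l ≥ 2 give: l=2 → 5; l=3 → 7; l=4 → 9; l=5 → 11; l=6 → 13; l=7 → 15.
Total orbitals: 5 + 7 + 9 + 11 + 13 + 15 = 60.

60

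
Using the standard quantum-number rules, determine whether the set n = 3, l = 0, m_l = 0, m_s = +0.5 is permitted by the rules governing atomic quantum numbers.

n = 3 is a positive integer. l = 0 satisfies 0 ≤ l ≤ n−1 = 2. m_l = 0 lies in the range −l … +l (here 0). m_s = +1/2 is one of ±1/2.
All four constraints are satisfied.

Allowed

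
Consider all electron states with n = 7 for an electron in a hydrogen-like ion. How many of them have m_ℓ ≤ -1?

42

The n = 7 shell has ℓ = 0 through 6; check each.
Per ℓ-value: ℓ=1 → 1; ℓ=2 → 2; ℓ=3 → 3; ℓ=4 → 4; ℓ=5 → 5; ℓ=6 → 6.
Orbitals: 1 + 2 + 3 + 4 + 5 + 6 = 21. Each orbital carries two spin states, so 21 × 2 = 42 states.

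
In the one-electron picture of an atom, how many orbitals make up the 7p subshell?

3

A subshell has 2l+1 orbitals; with l = 1, that's 3.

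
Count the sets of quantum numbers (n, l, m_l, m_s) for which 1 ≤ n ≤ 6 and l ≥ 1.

Work shell by shell — for each n, count the (l, m_l) pairs that satisfy l ≥ 1:
n=2 → 3; n=3 → 8; n=4 → 15; n=5 → 24; n=6 → 35.
Orbitals: 3 + 8 + 15 + 24 + 35 = 85. Including both spin states (m_s = ±1/2) gives 2 × 85 = 170 states.

170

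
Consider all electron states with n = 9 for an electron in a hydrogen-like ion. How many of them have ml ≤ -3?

42

With n = 9 the allowed l are 0, 1, …, 8.
Orbitals with ml ≤ -3, by l: l=3 → 1; l=4 → 2; l=5 → 3; l=6 → 4; l=7 → 5; l=8 → 6.
Orbitals: 1 + 2 + 3 + 4 + 5 + 6 = 21. Each orbital carries two spin states, so 21 × 2 = 42 states.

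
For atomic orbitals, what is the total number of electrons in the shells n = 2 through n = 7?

278

Shell n has n² orbitals: 2²=4 + 3²=9 + 4²=16 + 5²=25 + 6²=36 + 7²=49 = 139 orbitals.
Two spin states per orbital: 2 × 139 = 278 electrons.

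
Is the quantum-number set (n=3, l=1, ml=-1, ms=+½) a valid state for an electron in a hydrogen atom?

Valid

n = 3 is a positive integer. l = 1 satisfies 0 ≤ l ≤ n−1 = 2. ml = -1 lies in the range −l … +l (here −1 … 1). ms = +1/2 is one of ±1/2.
All four constraints are satisfied.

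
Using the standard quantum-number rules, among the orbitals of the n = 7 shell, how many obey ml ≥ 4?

6

Contributions: l=4 → 1; l=5 → 2; l=6 → 3.
Total orbitals: 1 + 2 + 3 = 6.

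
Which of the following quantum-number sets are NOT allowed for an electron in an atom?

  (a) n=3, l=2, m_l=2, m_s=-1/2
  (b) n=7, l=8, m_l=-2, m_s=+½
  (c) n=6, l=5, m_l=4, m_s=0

(b) has l = 8 ≥ n = 7, violating 0 ≤ l ≤ n−1.
(c) has m_s = 0, but an electron's spin must be ±1/2.
The remaining set (a) satisfies all four rules.

(b) and (c)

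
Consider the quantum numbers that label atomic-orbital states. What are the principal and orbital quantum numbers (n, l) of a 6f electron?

n = 6, l = 3

The leading integer gives n = 6; the letter 'f' means l = 3.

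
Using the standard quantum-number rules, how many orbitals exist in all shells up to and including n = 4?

30

Total orbitals = 1² + 2² + 3² + 4² = 30.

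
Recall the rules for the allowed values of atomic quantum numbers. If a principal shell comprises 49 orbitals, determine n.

n² = 49 ⇒ n = 7.

n = 7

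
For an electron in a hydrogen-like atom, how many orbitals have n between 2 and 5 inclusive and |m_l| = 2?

12

Per-shell orbital counts meeting the constraint:
n=3 → 2; n=4 → 4; n=5 → 6.
Total orbitals: 2 + 4 + 6 = 12.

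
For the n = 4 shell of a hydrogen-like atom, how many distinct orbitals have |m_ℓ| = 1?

Contributions: ℓ=1 → 2; ℓ=2 → 2; ℓ=3 → 2.
Total orbitals: 2 + 2 + 2 = 6.

6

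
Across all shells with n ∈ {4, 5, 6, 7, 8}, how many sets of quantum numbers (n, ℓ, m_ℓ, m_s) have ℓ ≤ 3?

For each n in the range, tally the orbitals obeying ℓ ≤ 3:
n=4 → 16; n=5 → 16; n=6 → 16; n=7 → 16; n=8 → 16.
Orbitals: 16 + 16 + 16 + 16 + 16 = 80. Including both spin states (m_s = ±1/2) gives 2 × 80 = 160 states.

160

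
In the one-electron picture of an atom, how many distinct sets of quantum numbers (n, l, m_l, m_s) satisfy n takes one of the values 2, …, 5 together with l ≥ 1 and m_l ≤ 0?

Per-shell orbital counts meeting the constraint:
n=2 → 2; n=3 → 5; n=4 → 9; n=5 → 14.
Orbitals: 2 + 5 + 9 + 14 = 30. Including both spin states (m_s = ±1/2) gives 2 × 30 = 60 states.

60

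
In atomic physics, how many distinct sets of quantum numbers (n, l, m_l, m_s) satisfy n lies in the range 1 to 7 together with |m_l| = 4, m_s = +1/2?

Go shell by shell, enumerating (l, m_l) with |m_l| = 4:
n=5 → 2; n=6 → 4; n=7 → 6.
Orbitals: 2 + 4 + 6 = 12. With m_s fixed to +1/2 there is one state per orbital, so 12 states.

12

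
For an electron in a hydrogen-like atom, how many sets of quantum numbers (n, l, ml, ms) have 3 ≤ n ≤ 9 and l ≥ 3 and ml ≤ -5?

40

Count contributing orbitals for each principal shell:
n=6 → 1; n=7 → 3; n=8 → 6; n=9 → 10.
Orbitals: 1 + 3 + 6 + 10 = 20. Including both spin states (ms = ±1/2) gives 2 × 20 = 40 states.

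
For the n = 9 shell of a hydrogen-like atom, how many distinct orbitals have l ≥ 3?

72

Go through l = 0, …, 8 (the values permitted for n = 9).
Contributions: l=3 → 7; l=4 → 9; l=5 → 11; l=6 → 13; l=7 → 15; l=8 → 17.
Total orbitals: 7 + 9 + 11 + 13 + 15 + 17 = 72.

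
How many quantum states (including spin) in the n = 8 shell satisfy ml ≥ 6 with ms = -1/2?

With n = 8 the allowed l are 0, 1, …, 7.
Orbitals with ml ≥ 6, by l: l=6 → 1; l=7 → 2.
Orbitals: 1 + 2 = 3. With ms fixed to a single value there is one state per orbital, giving 3 states.

3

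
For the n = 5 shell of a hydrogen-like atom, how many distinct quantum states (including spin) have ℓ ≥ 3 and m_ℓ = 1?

4

For n = 5, ℓ ranges over 0 … 4.
The (ℓ, m_ℓ) pairs meeting ℓ ≥ 3 and m_ℓ = 1 give: ℓ=3 → 1; ℓ=4 → 1.
Orbitals: 1 + 1 = 2. Each orbital carries two spin states, so 2 × 2 = 4 states.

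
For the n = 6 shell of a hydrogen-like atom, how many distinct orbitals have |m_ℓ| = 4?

4

Contributions: ℓ=4 → 2; ℓ=5 → 2.
Total orbitals: 2 + 2 = 4.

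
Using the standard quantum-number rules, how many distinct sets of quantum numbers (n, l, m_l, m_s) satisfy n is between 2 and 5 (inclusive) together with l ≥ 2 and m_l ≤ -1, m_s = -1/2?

For each n in the range, tally the orbitals obeying l ≥ 2 and m_l ≤ -1:
n=3 → 2; n=4 → 5; n=5 → 9.
Orbitals: 2 + 5 + 9 = 16. With m_s fixed to -1/2 there is one state per orbital, so 16 states.

16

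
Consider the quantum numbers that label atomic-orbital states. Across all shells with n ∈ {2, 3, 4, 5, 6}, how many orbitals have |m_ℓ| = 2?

20

For each n in the range, tally the orbitals obeying |m_ℓ| = 2:
n=3 → 2; n=4 → 4; n=5 → 6; n=6 → 8.
Total orbitals: 2 + 4 + 6 + 8 = 20.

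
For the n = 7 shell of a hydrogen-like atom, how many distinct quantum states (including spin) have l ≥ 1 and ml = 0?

12

With n = 7 the allowed l are 0, 1, …, 6.
Contributions: l=1 → 1; l=2 → 1; l=3 → 1; l=4 → 1; l=5 → 1; l=6 → 1.
Orbitals: 1 + 1 + 1 + 1 + 1 + 1 = 6. Each orbital carries two spin states, so 6 × 2 = 12 states.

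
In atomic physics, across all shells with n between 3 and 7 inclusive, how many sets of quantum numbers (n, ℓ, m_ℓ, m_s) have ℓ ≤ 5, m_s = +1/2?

Go shell by shell, enumerating (ℓ, m_ℓ) with ℓ ≤ 5:
n=3 → 9; n=4 → 16; n=5 → 25; n=6 → 36; n=7 → 36.
Orbitals: 9 + 16 + 25 + 36 + 36 = 122. With m_s fixed to +1/2 there is one state per orbital, so 122 states.

122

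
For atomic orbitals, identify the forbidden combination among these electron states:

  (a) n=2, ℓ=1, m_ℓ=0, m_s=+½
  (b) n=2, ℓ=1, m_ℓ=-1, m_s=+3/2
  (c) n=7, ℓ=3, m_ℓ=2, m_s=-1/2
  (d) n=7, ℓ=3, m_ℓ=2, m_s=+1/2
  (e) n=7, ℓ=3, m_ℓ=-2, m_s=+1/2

(b)

(b) has m_s = +3/2, but an electron's spin must be ±1/2.
The remaining sets (a), (c), (d), (e) satisfy all four rules.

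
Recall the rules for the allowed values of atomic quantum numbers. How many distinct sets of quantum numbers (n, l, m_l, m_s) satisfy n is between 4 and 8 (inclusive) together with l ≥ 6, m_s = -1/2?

41

Per-shell orbital counts meeting the constraint:
n=7 → 13; n=8 → 28.
Orbitals: 13 + 28 = 41. With m_s fixed to -1/2 there is one state per orbital, so 41 states.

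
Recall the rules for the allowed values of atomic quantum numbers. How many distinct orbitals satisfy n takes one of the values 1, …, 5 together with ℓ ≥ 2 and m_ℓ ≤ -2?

Treat each shell separately and count matching orbitals:
n=3 → 1; n=4 → 3; n=5 → 6.
Total orbitals: 1 + 3 + 6 = 10.

10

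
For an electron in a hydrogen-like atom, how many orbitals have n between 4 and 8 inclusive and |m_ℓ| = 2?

40

Per-shell orbital counts meeting the constraint:
n=4 → 4; n=5 → 6; n=6 → 8; n=7 → 10; n=8 → 12.
Total orbitals: 4 + 6 + 8 + 10 + 12 = 40.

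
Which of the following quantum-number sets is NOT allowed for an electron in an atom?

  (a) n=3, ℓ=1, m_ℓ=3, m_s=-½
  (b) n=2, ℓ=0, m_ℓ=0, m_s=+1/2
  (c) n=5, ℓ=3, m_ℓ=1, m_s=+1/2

(a)

(a) has |m_ℓ| = 3 > ℓ = 1, violating −ℓ ≤ m_ℓ ≤ ℓ.
The remaining sets (b), (c) satisfy all four rules.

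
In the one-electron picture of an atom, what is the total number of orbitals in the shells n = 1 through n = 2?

Shell n has n² orbitals: 1²=1 + 2²=4 = 5 orbitals.

5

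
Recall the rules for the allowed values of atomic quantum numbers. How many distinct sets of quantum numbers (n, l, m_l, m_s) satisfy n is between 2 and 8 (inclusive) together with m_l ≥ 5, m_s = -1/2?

Count contributing orbitals for each principal shell:
n=6 → 1; n=7 → 3; n=8 → 6.
Orbitals: 1 + 3 + 6 = 10. With m_s fixed to -1/2 there is one state per orbital, so 10 states.

10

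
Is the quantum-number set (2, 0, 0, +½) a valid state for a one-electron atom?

Valid

n = 2 is a positive integer. l = 0 satisfies 0 ≤ l ≤ n−1 = 1. m_l = 0 lies in the range −l … +l (here 0). m_s = +1/2 is one of ±1/2.
All four constraints are satisfied.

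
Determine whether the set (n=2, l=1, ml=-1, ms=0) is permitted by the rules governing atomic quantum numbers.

The spin quantum number for an electron can only be ms = +1/2 or −1/2; ms = 0 is not one of those.

Invalid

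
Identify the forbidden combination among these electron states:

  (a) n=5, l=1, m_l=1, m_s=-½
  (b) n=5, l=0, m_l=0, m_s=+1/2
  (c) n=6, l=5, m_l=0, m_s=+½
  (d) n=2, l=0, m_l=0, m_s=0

(d)

(d) has m_s = 0, but an electron's spin must be ±1/2.
The remaining sets (a), (b), (c) satisfy all four rules.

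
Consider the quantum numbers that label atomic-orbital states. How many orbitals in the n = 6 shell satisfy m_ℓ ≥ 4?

3

The n = 6 shell has ℓ = 0 through 5; check each.
The (ℓ, m_ℓ) pairs meeting m_ℓ ≥ 4 give: ℓ=4 → 1; ℓ=5 → 2.
Total orbitals: 1 + 2 = 3.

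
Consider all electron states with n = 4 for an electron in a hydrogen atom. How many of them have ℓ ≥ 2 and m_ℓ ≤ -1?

10

Go through ℓ = 0, …, 3 (the values permitted for n = 4).
Contributions: ℓ=2 → 2; ℓ=3 → 3.
Orbitals: 2 + 3 = 5. Each orbital carries two spin states, so 5 × 2 = 10 states.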